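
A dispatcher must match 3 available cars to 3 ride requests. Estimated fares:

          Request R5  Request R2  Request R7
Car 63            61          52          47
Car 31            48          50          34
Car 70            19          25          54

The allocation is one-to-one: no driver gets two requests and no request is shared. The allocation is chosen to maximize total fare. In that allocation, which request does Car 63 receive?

Car 63 receives Request R5.

This is a one-to-one assignment (maximum-weight bipartite matching).
Optimal: Car 63→Request R5 ($61), Car 31→Request R2 ($50), Car 70→Request R7 ($54) — total 61+50+54 = $165.
No other one-to-one assignment exceeds $165.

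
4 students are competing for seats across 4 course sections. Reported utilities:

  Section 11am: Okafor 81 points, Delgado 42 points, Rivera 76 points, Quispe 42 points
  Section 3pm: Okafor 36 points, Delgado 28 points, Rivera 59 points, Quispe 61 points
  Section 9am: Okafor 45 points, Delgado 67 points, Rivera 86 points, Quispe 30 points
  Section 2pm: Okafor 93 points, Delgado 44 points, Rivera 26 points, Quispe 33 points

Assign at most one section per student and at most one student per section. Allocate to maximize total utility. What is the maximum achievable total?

Max total: 297 points

Optimal: Okafor→Section 2pm (93 points), Delgado→Section 9am (67 points), Rivera→Section 11am (76 points), Quispe→Section 3pm (61 points) — total 93+67+76+61 = 297 points.
Swapping Quispe↔Okafor (Quispe→Section 2pm 33 points, Okafor→Section 3pm 36 points) loses 85.
No other one-to-one assignment exceeds 297 points.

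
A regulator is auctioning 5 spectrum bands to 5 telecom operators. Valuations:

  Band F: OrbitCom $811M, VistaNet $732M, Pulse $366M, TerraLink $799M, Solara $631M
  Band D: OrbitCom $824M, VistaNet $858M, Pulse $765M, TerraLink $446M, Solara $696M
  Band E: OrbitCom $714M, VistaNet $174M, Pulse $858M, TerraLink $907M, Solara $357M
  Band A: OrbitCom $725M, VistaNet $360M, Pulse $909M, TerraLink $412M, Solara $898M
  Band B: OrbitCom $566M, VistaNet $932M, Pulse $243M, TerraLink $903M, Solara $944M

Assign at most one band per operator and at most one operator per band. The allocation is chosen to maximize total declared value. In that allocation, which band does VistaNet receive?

VistaNet receives Band D.

Treat this as an assignment problem: match each operator to one band.
Optimal: OrbitCom→Band F ($811M), VistaNet→Band D ($858M), Pulse→Band A ($909M), TerraLink→Band E ($907M), Solara→Band B ($944M) — total 811+858+909+907+944 = $4429M.
Row-greedy (each operator in turn takes its best remaining band) gives $4203M, worse by 226.
VistaNet's own top band is Band B ($932M), but forcing VistaNet→Band B and reassigning the rest optimally gives only $4313M — worse by 116.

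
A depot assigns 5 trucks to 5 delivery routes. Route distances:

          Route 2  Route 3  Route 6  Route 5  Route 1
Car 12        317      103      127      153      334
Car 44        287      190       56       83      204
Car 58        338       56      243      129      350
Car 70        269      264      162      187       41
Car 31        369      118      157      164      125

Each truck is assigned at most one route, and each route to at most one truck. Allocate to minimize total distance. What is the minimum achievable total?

Min total: 634 km

Optimal: Car 12→Route 2 (317 km), Car 44→Route 6 (56 km), Car 58→Route 3 (56 km), Car 70→Route 1 (41 km), Car 31→Route 5 (164 km) — total 317+56+56+41+164 = 634 km.
Min-entry greedy (repeatedly take the single cheapest remaining cell) gives 675 km, worse by 41.
Next-best assignment: Car 12→Route 2, Car 44→Route 5, Car 58→Route 3, Car 70→Route 1, Car 31→Route 6 = 654 km.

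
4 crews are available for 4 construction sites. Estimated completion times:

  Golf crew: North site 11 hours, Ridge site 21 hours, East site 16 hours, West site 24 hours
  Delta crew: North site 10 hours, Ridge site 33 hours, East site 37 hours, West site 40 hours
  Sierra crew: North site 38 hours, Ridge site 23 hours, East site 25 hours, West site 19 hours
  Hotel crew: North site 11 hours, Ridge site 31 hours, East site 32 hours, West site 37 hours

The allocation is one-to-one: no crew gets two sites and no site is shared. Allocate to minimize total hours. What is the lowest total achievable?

Min total: 76 hours

This is the linear assignment problem.
Optimal: Golf crew→East site (16 hours), Delta crew→North site (10 hours), Sierra crew→West site (19 hours), Hotel crew→Ridge site (31 hours) — total 16+10+19+31 = 76 hours.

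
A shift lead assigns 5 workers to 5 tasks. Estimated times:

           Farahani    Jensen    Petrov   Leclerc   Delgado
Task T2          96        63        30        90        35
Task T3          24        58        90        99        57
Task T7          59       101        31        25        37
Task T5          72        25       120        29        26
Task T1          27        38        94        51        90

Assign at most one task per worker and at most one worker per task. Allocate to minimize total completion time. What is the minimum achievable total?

Min total: 143 min

Optimal: Farahani→Task T3 (24 min), Jensen→Task T1 (38 min), Petrov→Task T2 (30 min), Leclerc→Task T7 (25 min), Delgado→Task T5 (26 min) — total 24+38+30+25+26 = 143 min.
Row-greedy (each worker in turn takes its cheapest remaining task) gives 194 min, worse by 51.
Swapping Delgado↔Farahani (Delgado→Task T3 57 min, Farahani→Task T5 72 min) adds 79.
Every other assignment is strictly worse.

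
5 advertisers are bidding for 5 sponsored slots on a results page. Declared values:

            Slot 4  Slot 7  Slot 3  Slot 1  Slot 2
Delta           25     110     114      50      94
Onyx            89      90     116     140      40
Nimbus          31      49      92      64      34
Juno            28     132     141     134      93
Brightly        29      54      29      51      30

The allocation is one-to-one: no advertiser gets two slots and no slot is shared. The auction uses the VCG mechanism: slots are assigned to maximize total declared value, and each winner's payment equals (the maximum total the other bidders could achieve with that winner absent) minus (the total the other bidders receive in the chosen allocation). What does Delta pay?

Delta pays $1.

Efficient allocation: Delta→Slot 2 ($94), Onyx→Slot 1 ($140), Nimbus→Slot 3 ($92), Juno→Slot 7 ($132), Brightly→Slot 4 ($29); total welfare W = $487.
Delta receives Slot 2 at value $94, so the others get W − 94 = $393.
Without Delta: best allocation of the remaining 4 bidders over all 5 slots is Onyx→Slot 1 ($140), Nimbus→Slot 3 ($92), Juno→Slot 7 ($132), Brightly→Slot 2 ($30), total $394.
VCG payment = (others' best without Delta) − (others' welfare with Delta) = 394 − 393 = $1.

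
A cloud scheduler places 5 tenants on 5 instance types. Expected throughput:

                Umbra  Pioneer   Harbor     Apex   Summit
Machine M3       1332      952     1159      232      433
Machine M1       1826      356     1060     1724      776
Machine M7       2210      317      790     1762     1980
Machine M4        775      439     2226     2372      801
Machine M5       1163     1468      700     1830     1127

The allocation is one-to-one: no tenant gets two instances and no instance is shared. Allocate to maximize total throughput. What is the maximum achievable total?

Optimal: Umbra→Machine M1 (1826 ops/s), Pioneer→Machine M3 (952 ops/s), Harbor→Machine M4 (2226 ops/s), Apex→Machine M5 (1830 ops/s), Summit→Machine M7 (1980 ops/s) — total 1826+952+2226+1830+1980 = 8814 ops/s.
Row-greedy (each tenant in turn takes its best remaining instance) gives 8061 ops/s, worse by 753.
Every other assignment is strictly worse.

Max total: 8814 ops/s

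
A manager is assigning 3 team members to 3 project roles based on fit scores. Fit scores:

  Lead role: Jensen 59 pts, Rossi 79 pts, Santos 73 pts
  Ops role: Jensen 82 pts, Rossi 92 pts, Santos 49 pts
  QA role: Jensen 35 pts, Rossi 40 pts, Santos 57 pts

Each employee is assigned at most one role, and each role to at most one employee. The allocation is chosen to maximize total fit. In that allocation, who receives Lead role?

Rossi receives Lead role.

Optimal: Jensen→Ops role (82 pts), Rossi→Lead role (79 pts), Santos→QA role (57 pts) — total 82+79+57 = 218 pts.
Max-entry greedy (repeatedly take the single best remaining cell) gives 200 pts, worse by 18.
Checked against all permutations: 218 pts is optimal.
Rossi's own top role is Ops role (92 pts), but forcing Rossi→Ops role and reassigning the rest optimally gives only 208 pts — worse by 10.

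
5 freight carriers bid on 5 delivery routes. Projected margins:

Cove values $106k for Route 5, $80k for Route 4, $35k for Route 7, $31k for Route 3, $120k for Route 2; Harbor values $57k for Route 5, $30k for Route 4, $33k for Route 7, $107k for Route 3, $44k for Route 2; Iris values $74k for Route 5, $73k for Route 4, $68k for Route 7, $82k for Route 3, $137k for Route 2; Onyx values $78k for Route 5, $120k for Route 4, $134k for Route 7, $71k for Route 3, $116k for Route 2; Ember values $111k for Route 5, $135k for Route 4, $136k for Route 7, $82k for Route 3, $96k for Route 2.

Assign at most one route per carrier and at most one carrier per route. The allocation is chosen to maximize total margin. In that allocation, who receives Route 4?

Ember receives Route 4.

Optimal: Cove→Route 5 ($106k), Harbor→Route 3 ($107k), Iris→Route 2 ($137k), Onyx→Route 7 ($134k), Ember→Route 4 ($135k) — total 106+107+137+134+135 = $619k.
Max-entry greedy (repeatedly take the single best remaining cell) gives $606k, worse by 13.
Swapping Ember↔Cove (Ember→Route 5 $111k, Cove→Route 4 $80k) loses 50.
Checked against all permutations: $619k is optimal.
Ember's own top route is Route 7 ($136k), but forcing Ember→Route 7 and reassigning the rest optimally gives only $606k — worse by 13.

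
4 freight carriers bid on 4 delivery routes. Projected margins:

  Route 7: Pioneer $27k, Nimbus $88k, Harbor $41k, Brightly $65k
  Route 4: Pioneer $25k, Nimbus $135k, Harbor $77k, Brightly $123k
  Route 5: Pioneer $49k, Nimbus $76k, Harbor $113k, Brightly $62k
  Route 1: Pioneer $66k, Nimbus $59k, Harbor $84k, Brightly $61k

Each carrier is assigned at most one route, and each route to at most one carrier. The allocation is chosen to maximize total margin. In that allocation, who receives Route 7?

Nimbus receives Route 7.

This is the linear assignment problem.
Optimal: Pioneer→Route 1 ($66k), Nimbus→Route 7 ($88k), Harbor→Route 5 ($113k), Brightly→Route 4 ($123k) — total 66+88+113+123 = $390k.
Row-greedy (each carrier in turn takes its best remaining route) gives $379k, worse by 11.
Next-best assignment: Pioneer→Route 1, Nimbus→Route 4, Harbor→Route 5, Brightly→Route 7 = $379k.
Swapping Nimbus↔Harbor (Nimbus→Route 5 $76k, Harbor→Route 7 $41k) loses 84.
Nimbus's own top route is Route 4 ($135k), but forcing Nimbus→Route 4 and reassigning the rest optimally gives only $379k — worse by 11.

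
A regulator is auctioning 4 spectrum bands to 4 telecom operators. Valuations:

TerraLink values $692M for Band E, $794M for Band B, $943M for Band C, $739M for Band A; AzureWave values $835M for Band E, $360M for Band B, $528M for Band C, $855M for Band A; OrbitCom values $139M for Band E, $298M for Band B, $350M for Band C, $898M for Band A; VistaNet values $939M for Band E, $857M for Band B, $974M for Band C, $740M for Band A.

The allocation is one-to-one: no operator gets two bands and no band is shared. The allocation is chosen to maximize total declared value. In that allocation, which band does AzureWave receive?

AzureWave receives Band E.

This is a one-to-one assignment (maximum-weight bipartite matching).
Optimal: TerraLink→Band C ($943M), AzureWave→Band E ($835M), OrbitCom→Band A ($898M), VistaNet→Band B ($857M) — total 943+835+898+857 = $3533M.
Max-entry greedy (repeatedly take the single best remaining cell) gives $3501M, worse by 32.
AzureWave's own top band is Band A ($855M), but forcing AzureWave→Band A and reassigning the rest optimally gives only $3035M — worse by 498.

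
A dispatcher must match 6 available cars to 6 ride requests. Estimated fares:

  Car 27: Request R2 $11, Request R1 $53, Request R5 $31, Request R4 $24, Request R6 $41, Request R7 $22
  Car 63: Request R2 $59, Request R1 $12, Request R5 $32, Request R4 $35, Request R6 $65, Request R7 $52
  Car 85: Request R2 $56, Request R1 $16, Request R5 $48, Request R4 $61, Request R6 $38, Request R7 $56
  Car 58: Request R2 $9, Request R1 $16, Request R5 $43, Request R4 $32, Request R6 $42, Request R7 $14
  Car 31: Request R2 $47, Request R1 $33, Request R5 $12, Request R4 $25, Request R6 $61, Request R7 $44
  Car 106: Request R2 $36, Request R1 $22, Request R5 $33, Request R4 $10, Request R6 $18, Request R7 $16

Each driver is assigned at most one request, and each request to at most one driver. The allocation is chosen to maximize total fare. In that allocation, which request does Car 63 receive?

Optimal: Car 27→Request R1 ($53), Car 63→Request R7 ($52), Car 85→Request R4 ($61), Car 58→Request R5 ($43), Car 31→Request R6 ($61), Car 106→Request R2 ($36) — total 53+52+61+43+61+36 = $306.
Max-entry greedy (repeatedly take the single best remaining cell) gives $285, worse by 21.
Next-best assignment: Car 27→Request R1, Car 63→Request R6, Car 85→Request R4, Car 58→Request R5, Car 31→Request R7, Car 106→Request R2 = $302.
Checked against all permutations: $306 is optimal.
Car 63's own top request is Request R6 ($65), but forcing Car 63→Request R6 and reassigning the rest optimally gives only $302 — worse by 4.

Car 63 receives Request R7.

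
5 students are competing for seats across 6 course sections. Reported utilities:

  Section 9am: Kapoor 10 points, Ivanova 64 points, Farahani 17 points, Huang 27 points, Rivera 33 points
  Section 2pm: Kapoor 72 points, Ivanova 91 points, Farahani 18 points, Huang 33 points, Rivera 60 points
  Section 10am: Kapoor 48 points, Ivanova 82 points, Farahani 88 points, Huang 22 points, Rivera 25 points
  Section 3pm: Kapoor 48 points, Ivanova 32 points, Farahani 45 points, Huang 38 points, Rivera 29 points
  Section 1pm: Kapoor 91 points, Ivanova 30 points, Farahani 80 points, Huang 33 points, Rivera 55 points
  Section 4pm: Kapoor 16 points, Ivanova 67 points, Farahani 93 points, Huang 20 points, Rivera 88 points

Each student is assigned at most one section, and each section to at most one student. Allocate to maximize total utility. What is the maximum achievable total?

Optimal: Kapoor→Section 1pm (91 points), Ivanova→Section 2pm (91 points), Farahani→Section 10am (88 points), Huang→Section 3pm (38 points), Rivera→Section 4pm (88 points) — total 91+91+88+38+88 = 396 points.
Column-greedy (each section in turn goes to its best remaining student) gives 317 points, worse by 79.
Every other assignment is strictly worse.

Max total: 396 points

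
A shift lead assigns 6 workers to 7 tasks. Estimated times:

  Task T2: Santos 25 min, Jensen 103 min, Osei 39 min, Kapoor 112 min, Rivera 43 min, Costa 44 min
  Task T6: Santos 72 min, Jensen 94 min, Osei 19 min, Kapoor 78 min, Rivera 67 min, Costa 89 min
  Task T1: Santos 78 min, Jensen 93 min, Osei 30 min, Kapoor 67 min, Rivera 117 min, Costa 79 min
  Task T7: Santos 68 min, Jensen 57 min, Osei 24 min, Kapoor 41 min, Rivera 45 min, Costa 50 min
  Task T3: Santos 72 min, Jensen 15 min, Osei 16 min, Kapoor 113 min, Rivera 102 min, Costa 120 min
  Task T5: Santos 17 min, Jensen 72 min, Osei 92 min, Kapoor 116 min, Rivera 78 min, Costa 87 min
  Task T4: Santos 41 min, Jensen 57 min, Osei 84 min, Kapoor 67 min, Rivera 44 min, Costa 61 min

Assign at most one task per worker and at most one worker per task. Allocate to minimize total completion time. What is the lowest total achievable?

Optimal: Santos→Task T5 (17 min), Jensen→Task T3 (15 min), Osei→Task T6 (19 min), Kapoor→Task T7 (41 min), Rivera→Task T4 (44 min), Costa→Task T2 (44 min) — total 17+15+19+41+44+44 = 180 min.
Min-entry greedy (repeatedly take the single cheapest remaining cell) gives 196 min, worse by 16.
Every other assignment is strictly worse.

Minimum total: 180 min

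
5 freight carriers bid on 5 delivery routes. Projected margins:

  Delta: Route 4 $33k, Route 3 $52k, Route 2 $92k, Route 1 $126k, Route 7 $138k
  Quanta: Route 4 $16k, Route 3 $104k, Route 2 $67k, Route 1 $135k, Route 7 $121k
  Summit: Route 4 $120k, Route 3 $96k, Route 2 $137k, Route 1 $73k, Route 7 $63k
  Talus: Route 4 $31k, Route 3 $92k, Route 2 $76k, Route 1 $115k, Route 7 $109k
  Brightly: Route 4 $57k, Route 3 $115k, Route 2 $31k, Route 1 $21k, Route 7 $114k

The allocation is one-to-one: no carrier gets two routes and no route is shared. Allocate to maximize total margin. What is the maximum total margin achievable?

Optimal: Delta→Route 7 ($138k), Quanta→Route 1 ($135k), Summit→Route 4 ($120k), Talus→Route 2 ($76k), Brightly→Route 3 ($115k) — total 138+135+120+76+115 = $584k.
Row-greedy (each carrier in turn takes its best remaining route) gives $559k, worse by 25.
Next-best assignment: Delta→Route 2, Quanta→Route 1, Summit→Route 4, Talus→Route 7, Brightly→Route 3 = $571k.
Swapping Quanta↔Talus (Quanta→Route 2 $67k, Talus→Route 1 $115k) loses 29.
Checked against all permutations: $584k is optimal.

Maximum total: $584k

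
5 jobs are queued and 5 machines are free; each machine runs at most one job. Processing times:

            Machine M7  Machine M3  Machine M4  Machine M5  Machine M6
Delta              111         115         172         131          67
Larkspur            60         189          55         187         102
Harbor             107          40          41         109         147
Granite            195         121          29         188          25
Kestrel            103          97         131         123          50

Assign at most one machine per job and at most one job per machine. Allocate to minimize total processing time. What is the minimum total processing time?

Optimal: Delta→Machine M5 (131 min), Larkspur→Machine M7 (60 min), Harbor→Machine M3 (40 min), Granite→Machine M4 (29 min), Kestrel→Machine M6 (50 min) — total 131+60+40+29+50 = 310 min.
Row-greedy (each job in turn takes its cheapest remaining machine) gives 453 min, worse by 143.
Next-best assignment: Delta→Machine M6, Larkspur→Machine M7, Harbor→Machine M3, Granite→Machine M4, Kestrel→Machine M5 = 319 min.

Minimum total: 310 min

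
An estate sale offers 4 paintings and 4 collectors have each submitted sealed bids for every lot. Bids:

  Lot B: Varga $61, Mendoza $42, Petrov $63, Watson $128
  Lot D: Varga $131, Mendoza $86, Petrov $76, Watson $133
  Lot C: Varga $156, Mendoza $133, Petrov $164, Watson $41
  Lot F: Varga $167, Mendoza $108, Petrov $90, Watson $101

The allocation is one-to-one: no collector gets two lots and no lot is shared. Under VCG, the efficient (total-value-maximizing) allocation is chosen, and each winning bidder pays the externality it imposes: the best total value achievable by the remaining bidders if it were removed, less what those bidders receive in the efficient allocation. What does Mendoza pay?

Efficient allocation: Varga→Lot F ($167), Mendoza→Lot D ($86), Petrov→Lot C ($164), Watson→Lot B ($128); total welfare W = $545.
Mendoza receives Lot D at value $86, so the others get W − 86 = $459.
Without Mendoza: best allocation of the remaining 3 bidders over all 4 lots is Varga→Lot F ($167), Petrov→Lot C ($164), Watson→Lot D ($133), total $464.
VCG payment = (others' best without Mendoza) − (others' welfare with Mendoza) = 464 − 459 = $5.

Mendoza pays $5.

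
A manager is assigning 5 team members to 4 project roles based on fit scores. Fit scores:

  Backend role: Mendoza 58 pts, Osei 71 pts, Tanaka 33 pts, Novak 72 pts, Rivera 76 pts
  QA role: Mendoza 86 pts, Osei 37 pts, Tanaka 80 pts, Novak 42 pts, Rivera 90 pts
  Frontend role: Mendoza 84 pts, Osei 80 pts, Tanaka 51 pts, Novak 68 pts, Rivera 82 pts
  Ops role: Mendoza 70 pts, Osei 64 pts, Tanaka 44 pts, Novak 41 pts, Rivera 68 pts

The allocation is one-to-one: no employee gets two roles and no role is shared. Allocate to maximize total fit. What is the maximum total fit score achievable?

Maximum total: 312 pts

This is a one-to-one assignment (maximum-weight bipartite matching).
Optimal: Novak→Backend role (72 pts), Rivera→QA role (90 pts), Osei→Frontend role (80 pts), Mendoza→Ops role (70 pts) — total 72+90+80+70 = 312 pts.
Next-best assignment: Novak→Backend role, Rivera→QA role, Mendoza→Frontend role, Osei→Ops role = 310 pts.
No other one-to-one assignment exceeds 312 pts.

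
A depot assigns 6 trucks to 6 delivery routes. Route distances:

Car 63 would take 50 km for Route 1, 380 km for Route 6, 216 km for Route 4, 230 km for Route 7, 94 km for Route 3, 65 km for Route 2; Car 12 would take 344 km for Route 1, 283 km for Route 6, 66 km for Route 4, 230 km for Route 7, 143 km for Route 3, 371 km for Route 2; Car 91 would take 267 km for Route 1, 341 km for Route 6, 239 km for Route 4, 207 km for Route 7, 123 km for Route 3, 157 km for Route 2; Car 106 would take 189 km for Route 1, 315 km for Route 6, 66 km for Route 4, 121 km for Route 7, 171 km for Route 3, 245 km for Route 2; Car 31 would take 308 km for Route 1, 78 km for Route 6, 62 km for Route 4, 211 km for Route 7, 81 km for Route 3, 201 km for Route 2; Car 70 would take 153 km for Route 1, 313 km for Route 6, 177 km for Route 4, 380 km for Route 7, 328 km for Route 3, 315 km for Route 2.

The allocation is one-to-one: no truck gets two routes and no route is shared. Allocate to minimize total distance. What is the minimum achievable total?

Minimum total: 606 km

This is a one-to-one assignment (minimum-cost bipartite matching).
Optimal: Car 63→Route 2 (65 km), Car 12→Route 4 (66 km), Car 91→Route 3 (123 km), Car 106→Route 7 (121 km), Car 31→Route 6 (78 km), Car 70→Route 1 (153 km) — total 65+66+123+121+78+153 = 606 km.
Row-greedy (each truck in turn takes its cheapest remaining route) gives 753 km, worse by 147.
Next-best assignment: Car 63→Route 3, Car 12→Route 4, Car 91→Route 2, Car 106→Route 7, Car 31→Route 6, Car 70→Route 1 = 669 km.
Swapping Car 12↔Car 91 (Car 12→Route 3 143 km, Car 91→Route 4 239 km) adds 193.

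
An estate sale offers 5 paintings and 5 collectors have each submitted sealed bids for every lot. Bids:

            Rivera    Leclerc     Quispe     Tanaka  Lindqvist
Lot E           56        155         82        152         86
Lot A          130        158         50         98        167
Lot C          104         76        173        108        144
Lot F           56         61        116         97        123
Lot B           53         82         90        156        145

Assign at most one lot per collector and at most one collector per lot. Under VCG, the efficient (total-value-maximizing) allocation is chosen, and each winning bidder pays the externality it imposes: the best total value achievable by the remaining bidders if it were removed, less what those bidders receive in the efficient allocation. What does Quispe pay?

Efficient allocation: Rivera→Lot A ($130), Leclerc→Lot E ($155), Quispe→Lot C ($173), Tanaka→Lot B ($156), Lindqvist→Lot F ($123); total welfare W = $737.
Quispe receives Lot C at value $173, so the others get W − 173 = $564.
Without Quispe: best allocation of the remaining 4 bidders over all 5 lots is Rivera→Lot A ($130), Leclerc→Lot E ($155), Tanaka→Lot B ($156), Lindqvist→Lot C ($144), total $585.
VCG payment = (others' best without Quispe) − (others' welfare with Quispe) = 585 − 564 = $21.

Quispe pays $21.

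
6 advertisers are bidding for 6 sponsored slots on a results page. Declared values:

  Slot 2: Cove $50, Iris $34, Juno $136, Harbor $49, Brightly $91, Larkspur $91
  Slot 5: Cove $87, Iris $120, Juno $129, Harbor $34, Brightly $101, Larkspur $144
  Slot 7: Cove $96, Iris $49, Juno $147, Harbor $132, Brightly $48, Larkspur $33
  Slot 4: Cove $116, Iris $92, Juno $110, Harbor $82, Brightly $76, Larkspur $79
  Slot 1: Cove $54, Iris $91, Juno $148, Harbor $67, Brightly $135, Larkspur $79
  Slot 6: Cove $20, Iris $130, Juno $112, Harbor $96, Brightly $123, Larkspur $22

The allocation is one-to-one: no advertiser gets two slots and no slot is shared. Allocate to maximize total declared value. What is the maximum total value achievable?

Treat this as an assignment problem: match each advertiser to one slot.
Optimal: Cove→Slot 4 ($116), Iris→Slot 6 ($130), Juno→Slot 2 ($136), Harbor→Slot 7 ($132), Brightly→Slot 1 ($135), Larkspur→Slot 5 ($144) — total 116+130+136+132+135+144 = $793.
Next-best assignment: Cove→Slot 4, Iris→Slot 6, Juno→Slot 1, Harbor→Slot 7, Brightly→Slot 2, Larkspur→Slot 5 = $761.
No other one-to-one assignment exceeds $793.

Max total: $793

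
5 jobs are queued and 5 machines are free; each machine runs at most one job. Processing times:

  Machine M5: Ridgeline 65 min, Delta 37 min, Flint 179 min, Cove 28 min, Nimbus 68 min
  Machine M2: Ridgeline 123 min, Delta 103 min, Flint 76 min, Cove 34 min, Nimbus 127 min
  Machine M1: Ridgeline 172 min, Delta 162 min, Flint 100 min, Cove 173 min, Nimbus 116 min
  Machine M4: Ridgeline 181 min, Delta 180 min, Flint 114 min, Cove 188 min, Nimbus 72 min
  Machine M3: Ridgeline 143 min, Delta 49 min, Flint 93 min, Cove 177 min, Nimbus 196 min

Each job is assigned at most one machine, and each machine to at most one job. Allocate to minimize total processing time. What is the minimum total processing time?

Minimum total: 320 min

This is a one-to-one assignment (minimum-cost bipartite matching).
Optimal: Ridgeline→Machine M5 (65 min), Delta→Machine M3 (49 min), Flint→Machine M1 (100 min), Cove→Machine M2 (34 min), Nimbus→Machine M4 (72 min) — total 65+49+100+34+72 = 320 min.
Row-greedy (each job in turn takes its cheapest remaining machine) gives 435 min, worse by 115.
Every other assignment is strictly worse.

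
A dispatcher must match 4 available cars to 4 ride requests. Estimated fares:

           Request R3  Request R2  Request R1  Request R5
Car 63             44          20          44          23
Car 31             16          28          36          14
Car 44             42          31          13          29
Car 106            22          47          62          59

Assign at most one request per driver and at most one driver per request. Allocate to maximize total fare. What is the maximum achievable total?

Maximum total: $173

Optimal: Car 63→Request R1 ($44), Car 31→Request R2 ($28), Car 44→Request R3 ($42), Car 106→Request R5 ($59) — total 44+28+42+59 = $173.
Column-greedy (each request in turn goes to its best remaining driver) gives $156, worse by 17.
Swapping Car 44↔Car 31 (Car 44→Request R2 $31, Car 31→Request R3 $16) loses 23.
No other one-to-one assignment exceeds $173.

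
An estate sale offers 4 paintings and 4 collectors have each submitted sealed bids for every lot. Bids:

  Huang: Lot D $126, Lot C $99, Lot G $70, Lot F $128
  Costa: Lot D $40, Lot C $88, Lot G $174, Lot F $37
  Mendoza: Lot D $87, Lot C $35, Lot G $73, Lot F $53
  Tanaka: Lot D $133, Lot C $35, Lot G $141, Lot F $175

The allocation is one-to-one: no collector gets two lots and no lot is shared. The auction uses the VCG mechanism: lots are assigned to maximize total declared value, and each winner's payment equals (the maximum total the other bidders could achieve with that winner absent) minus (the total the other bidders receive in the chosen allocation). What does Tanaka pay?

Efficient allocation: Huang→Lot C ($99), Costa→Lot G ($174), Mendoza→Lot D ($87), Tanaka→Lot F ($175); total welfare W = $535.
Tanaka receives Lot F at value $175, so the others get W − 175 = $360.
Without Tanaka: best allocation of the remaining 3 bidders over all 4 lots is Huang→Lot F ($128), Costa→Lot G ($174), Mendoza→Lot D ($87), total $389.
VCG payment = (others' best without Tanaka) − (others' welfare with Tanaka) = 389 − 360 = $29.

Tanaka pays $29.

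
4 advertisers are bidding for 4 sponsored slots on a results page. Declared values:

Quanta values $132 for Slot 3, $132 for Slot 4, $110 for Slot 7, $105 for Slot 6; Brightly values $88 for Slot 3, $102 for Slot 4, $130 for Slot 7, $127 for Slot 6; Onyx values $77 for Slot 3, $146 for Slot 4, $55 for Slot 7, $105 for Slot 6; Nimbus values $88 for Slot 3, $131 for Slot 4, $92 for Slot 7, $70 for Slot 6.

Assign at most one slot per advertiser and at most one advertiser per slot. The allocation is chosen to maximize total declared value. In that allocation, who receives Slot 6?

Onyx receives Slot 6.

This is a one-to-one assignment (maximum-weight bipartite matching).
Optimal: Quanta→Slot 3 ($132), Brightly→Slot 7 ($130), Onyx→Slot 6 ($105), Nimbus→Slot 4 ($131) — total 132+130+105+131 = $498.
Column-greedy (each slot in turn goes to its best remaining advertiser) gives $478, worse by 20.
Next-best assignment: Quanta→Slot 3, Brightly→Slot 6, Onyx→Slot 4, Nimbus→Slot 7 = $497.
Swapping Brightly↔Quanta (Brightly→Slot 3 $88, Quanta→Slot 7 $110) loses 64.
Onyx's own top slot is Slot 4 ($146), but forcing Onyx→Slot 4 and reassigning the rest optimally gives only $497 — worse by 1.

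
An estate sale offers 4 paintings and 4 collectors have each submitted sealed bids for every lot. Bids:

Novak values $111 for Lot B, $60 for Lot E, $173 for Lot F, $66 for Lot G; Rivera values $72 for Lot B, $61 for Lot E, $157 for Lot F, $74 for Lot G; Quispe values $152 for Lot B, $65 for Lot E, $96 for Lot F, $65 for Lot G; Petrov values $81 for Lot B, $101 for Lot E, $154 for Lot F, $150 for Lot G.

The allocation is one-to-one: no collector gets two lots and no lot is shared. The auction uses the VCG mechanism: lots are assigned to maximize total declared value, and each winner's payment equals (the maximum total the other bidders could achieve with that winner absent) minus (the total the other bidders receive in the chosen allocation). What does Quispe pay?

Quispe pays $34.

Efficient allocation: Novak→Lot F ($173), Rivera→Lot E ($61), Quispe→Lot B ($152), Petrov→Lot G ($150); total welfare W = $536.
Quispe receives Lot B at value $152, so the others get W − 152 = $384.
Without Quispe: best allocation of the remaining 3 bidders over all 4 lots is Novak→Lot B ($111), Rivera→Lot F ($157), Petrov→Lot G ($150), total $418.
VCG payment = (others' best without Quispe) − (others' welfare with Quispe) = 418 − 384 = $34.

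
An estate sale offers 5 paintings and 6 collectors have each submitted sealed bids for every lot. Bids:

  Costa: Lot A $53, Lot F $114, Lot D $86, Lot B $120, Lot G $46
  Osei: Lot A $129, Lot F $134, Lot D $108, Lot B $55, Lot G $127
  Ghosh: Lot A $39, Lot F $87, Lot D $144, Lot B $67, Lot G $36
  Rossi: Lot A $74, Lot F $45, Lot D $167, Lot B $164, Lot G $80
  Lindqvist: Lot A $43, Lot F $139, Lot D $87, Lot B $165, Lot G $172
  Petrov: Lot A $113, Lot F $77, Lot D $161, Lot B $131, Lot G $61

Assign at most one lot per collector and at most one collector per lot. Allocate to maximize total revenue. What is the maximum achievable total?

Optimal: Osei→Lot A ($129), Costa→Lot F ($114), Petrov→Lot D ($161), Rossi→Lot B ($164), Lindqvist→Lot G ($172) — total 129+114+161+164+172 = $740.
Max-entry greedy (repeatedly take the single best remaining cell) gives $657, worse by 83.

Maximum total: $740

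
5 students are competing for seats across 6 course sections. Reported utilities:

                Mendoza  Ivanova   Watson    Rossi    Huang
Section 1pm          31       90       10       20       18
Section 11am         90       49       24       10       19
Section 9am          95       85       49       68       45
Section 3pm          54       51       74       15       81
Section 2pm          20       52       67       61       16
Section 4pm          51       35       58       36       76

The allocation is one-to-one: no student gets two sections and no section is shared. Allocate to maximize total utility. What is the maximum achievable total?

Optimal: Mendoza→Section 11am (90 points), Ivanova→Section 1pm (90 points), Watson→Section 3pm (74 points), Rossi→Section 9am (68 points), Huang→Section 4pm (76 points) — total 90+90+74+68+76 = 398 points.
Max-entry greedy (repeatedly take the single best remaining cell) gives 369 points, worse by 29.
No other one-to-one assignment exceeds 398 points.

Maximum total: 398 points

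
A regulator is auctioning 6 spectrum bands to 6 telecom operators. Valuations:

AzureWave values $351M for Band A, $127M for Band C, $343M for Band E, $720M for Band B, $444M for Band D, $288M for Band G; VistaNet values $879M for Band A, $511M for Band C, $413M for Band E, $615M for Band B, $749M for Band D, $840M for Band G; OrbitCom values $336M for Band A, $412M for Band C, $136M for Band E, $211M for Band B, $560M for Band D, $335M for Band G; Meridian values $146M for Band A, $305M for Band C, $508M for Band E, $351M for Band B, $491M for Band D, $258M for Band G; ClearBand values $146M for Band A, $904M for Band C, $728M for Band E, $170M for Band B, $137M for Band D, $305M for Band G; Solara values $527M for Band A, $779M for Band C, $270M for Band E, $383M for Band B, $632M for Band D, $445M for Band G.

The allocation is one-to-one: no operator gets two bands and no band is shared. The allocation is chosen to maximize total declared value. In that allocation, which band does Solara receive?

Optimal: AzureWave→Band B ($720M), VistaNet→Band G ($840M), OrbitCom→Band D ($560M), Meridian→Band E ($508M), ClearBand→Band C ($904M), Solara→Band A ($527M) — total 720+840+560+508+904+527 = $4059M.
Max-entry greedy (repeatedly take the single best remaining cell) gives $3978M, worse by 81.
Next-best assignment: AzureWave→Band B, VistaNet→Band A, OrbitCom→Band D, Meridian→Band E, ClearBand→Band C, Solara→Band G = $4016M.
Swapping Meridian↔AzureWave (Meridian→Band B $351M, AzureWave→Band E $343M) loses 534.
Every other assignment is strictly worse.
Solara's own top band is Band C ($779M), but forcing Solara→Band C and reassigning the rest optimally gives only $3932M — worse by 127.

Solara receives Band A.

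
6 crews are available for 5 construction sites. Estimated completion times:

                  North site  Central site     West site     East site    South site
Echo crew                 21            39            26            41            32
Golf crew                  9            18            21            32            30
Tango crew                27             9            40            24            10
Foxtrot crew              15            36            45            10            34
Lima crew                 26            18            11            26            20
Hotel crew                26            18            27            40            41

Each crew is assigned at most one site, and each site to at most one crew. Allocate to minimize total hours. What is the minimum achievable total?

Optimal: Golf crew→North site (9 hours), Hotel crew→Central site (18 hours), Lima crew→West site (11 hours), Foxtrot crew→East site (10 hours), Tango crew→South site (10 hours) — total 9+18+11+10+10 = 58 hours.
Min-entry greedy (repeatedly take the single cheapest remaining cell) gives 71 hours, worse by 13.
Next-best assignment: Echo crew→North site, Golf crew→Central site, Lima crew→West site, Foxtrot crew→East site, Tango crew→South site = 70 hours.
Every other assignment is strictly worse.

Min total: 58 hours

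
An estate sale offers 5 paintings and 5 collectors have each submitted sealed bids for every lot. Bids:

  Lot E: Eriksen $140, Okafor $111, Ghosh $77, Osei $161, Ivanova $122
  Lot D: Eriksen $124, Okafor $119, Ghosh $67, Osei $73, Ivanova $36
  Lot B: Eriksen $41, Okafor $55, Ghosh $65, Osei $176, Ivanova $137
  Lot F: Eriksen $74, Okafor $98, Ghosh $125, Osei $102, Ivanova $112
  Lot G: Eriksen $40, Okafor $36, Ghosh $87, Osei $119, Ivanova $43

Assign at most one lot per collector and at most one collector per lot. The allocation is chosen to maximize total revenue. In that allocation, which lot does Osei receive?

Osei receives Lot G.

Optimal: Eriksen→Lot E ($140), Okafor→Lot D ($119), Ghosh→Lot F ($125), Osei→Lot G ($119), Ivanova→Lot B ($137) — total 140+119+125+119+137 = $640.
Row-greedy (each collector in turn takes its best remaining lot) gives $603, worse by 37.
Next-best assignment: Eriksen→Lot E, Okafor→Lot D, Ghosh→Lot G, Osei→Lot B, Ivanova→Lot F = $634.
Swapping Okafor↔Osei (Okafor→Lot G $36, Osei→Lot D $73) loses 129.
No other one-to-one assignment exceeds $640.
Osei's own top lot is Lot B ($176), but forcing Osei→Lot B and reassigning the rest optimally gives only $634 — worse by 6.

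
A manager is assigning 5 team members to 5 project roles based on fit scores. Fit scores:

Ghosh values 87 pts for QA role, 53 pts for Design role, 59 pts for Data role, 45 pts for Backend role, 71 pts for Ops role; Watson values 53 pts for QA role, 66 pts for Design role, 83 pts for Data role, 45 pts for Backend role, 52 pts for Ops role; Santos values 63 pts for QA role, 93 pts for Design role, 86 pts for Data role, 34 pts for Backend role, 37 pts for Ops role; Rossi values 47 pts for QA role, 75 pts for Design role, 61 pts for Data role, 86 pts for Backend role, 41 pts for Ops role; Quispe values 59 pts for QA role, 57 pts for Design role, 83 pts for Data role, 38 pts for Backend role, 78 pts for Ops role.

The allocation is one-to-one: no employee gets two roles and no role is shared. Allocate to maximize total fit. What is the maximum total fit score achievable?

Maximum total: 427 pts

Optimal: Ghosh→QA role (87 pts), Watson→Data role (83 pts), Santos→Design role (93 pts), Rossi→Backend role (86 pts), Quispe→Ops role (78 pts) — total 87+83+93+86+78 = 427 pts.
Next-best assignment: Ghosh→QA role, Watson→Design role, Santos→Data role, Rossi→Backend role, Quispe→Ops role = 403 pts.
No other one-to-one assignment exceeds 427 pts.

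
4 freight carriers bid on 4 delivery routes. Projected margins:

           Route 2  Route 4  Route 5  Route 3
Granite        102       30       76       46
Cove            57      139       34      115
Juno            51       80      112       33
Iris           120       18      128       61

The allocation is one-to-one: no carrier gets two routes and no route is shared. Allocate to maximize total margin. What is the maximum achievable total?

Treat this as an assignment problem: match each carrier to one route.
Optimal: Granite→Route 2 ($102k), Cove→Route 3 ($115k), Juno→Route 4 ($80k), Iris→Route 5 ($128k) — total 102+115+80+128 = $425k.
Max-entry greedy (repeatedly take the single best remaining cell) gives $402k, worse by 23.
Next-best assignment: Granite→Route 3, Cove→Route 4, Juno→Route 5, Iris→Route 2 = $417k.

Maximum total: $425k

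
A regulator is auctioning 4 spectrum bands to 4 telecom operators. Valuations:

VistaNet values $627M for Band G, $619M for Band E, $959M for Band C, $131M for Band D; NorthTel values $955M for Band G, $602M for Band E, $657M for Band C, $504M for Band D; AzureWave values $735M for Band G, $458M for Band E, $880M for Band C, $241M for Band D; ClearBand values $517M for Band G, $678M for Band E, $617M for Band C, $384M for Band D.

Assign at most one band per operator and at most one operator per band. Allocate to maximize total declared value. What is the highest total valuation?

Maximum total: $2876M

This is a one-to-one assignment (maximum-weight bipartite matching).
Optimal: VistaNet→Band C ($959M), NorthTel→Band D ($504M), AzureWave→Band G ($735M), ClearBand→Band E ($678M) — total 959+504+735+678 = $2876M.
Column-greedy (each band in turn goes to its best remaining operator) gives $2833M, worse by 43.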